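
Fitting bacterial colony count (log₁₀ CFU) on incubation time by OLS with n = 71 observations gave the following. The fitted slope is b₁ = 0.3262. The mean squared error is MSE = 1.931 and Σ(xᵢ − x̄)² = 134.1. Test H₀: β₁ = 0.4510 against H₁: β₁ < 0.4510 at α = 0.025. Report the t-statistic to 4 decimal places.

t = -1.0400

SE(b₁) = √(MSE/Sₓₓ) = √(1.931/134.1) = 0.119999.
t = (0.3262 − 0.4510) / 0.119999 = -1.0400.
df = n − 2 = 69.
One-sided p ≈ 0.1510, which is ≥ 0.025, so fail to reject H₀.
The data do not give significant evidence that the true slope on incubation time is below 0.4510 log₁₀ CFU per unit.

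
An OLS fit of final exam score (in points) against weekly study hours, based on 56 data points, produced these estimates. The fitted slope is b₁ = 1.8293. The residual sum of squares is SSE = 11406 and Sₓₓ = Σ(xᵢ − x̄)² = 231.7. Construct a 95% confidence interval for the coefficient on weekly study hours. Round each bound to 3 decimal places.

MSE = SSE/(n − 2) = 11406/54 = 211.222.
SE(b₁) = √(MSE/Sₓₓ) = √(211.222/231.7) = 0.954788.
df = n − 2 = 54.
t* = t_{0.025, 54} = 2.004879.
Margin = t* × SE = 2.004879 × 0.954788 = 1.91423.
CI: 1.8293 ± 1.91423 → (-0.085, 3.744).
With 95% confidence, each one-unit increase in weekly study hours is associated with a change of between -0.085 and 3.744 points in final exam score.

(-0.085, 3.744)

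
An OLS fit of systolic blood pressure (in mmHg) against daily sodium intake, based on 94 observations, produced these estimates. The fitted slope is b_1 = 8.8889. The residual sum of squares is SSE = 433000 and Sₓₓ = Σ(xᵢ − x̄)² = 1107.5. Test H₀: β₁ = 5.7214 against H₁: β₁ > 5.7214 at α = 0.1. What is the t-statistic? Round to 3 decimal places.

t = 1.537

MSE = SSE/(n − 2) = 433000/92 = 4706.52.
SE(b_1) = √(MSE/Sₓₓ) = √(4706.52/1107.5) = 2.06148.
t = (8.8889 − 5.7214) / 2.06148 = 1.537.
df = n − 2 = 92.
One-sided p ≈ 0.0639, which is < 0.1, so reject H₀.
There is evidence that the true slope on daily sodium intake exceeds 5.7214 mmHg per unit.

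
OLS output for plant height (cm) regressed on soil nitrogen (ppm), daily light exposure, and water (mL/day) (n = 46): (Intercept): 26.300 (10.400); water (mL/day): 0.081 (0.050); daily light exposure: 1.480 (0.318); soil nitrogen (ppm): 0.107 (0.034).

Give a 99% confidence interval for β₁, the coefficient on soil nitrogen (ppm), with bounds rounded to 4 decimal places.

(0.0153, 0.1987)

Read off: b = 0.107, SE = 0.034 for soil nitrogen (ppm).
df = n − k − 1 = 46 − 3 − 1 = 42.
t* = t_{0.005, 42} = 2.698066.
Margin = t* × SE = 2.698066 × 0.034 = 0.091734.
CI: 0.107 ± 0.091734 → (0.0153, 0.1987).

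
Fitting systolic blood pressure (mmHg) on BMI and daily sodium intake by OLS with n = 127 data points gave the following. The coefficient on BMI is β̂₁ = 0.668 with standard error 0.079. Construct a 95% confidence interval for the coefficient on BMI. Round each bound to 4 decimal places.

df = n − k − 1 = 127 − 2 − 1 = 124.
t* = t_{0.025, 124} = 1.97928.
Margin = t* × SE = 1.97928 × 0.079 = 0.156363.
CI: 0.668 ± 0.156363 → (0.5116, 0.8244).
With 95% confidence, each one-unit increase in BMI is associated with a change of between 0.5116 and 0.8244 mmHg in systolic blood pressure, holding the other predictors fixed.

(0.5116, 0.8244)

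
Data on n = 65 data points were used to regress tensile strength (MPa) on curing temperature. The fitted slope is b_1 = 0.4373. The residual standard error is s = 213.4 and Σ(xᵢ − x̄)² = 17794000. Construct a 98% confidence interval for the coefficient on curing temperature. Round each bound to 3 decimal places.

SE(b_1) = s/√Sₓₓ = 213.4/√17794000 = 0.0505892.
df = n − 2 = 63.
t* = t_{0.01, 63} = 2.387008.
Margin = t* × SE = 2.387008 × 0.0505892 = 0.12076.
CI: 0.4373 ± 0.12076 → (0.317, 0.558).
With 98% confidence, each one-unit increase in curing temperature is associated with a change of between 0.317 and 0.558 MPa in tensile strength.

(0.317, 0.558)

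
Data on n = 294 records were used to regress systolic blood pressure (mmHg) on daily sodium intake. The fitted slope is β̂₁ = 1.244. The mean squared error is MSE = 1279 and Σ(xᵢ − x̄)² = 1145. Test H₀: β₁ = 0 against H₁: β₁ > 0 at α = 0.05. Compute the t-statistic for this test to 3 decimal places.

SE(β̂₁) = √(MSE/Sₓₓ) = √(1279/1145) = 1.0569.
t = 1.244 / 1.0569 = 1.177.
df = n − 2 = 292.
One-sided p ≈ 0.1201, which is ≥ 0.05, so fail to reject H₀.
The data do not give significant evidence that the true slope on daily sodium intake is positive.

t = 1.177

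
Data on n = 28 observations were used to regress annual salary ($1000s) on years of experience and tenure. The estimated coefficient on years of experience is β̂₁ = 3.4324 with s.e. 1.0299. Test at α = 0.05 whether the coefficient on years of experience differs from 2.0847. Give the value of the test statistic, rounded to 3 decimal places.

t = 1.309

H₀: β₁ = 2.0847 vs H₁: β₁ ≠ 2.0847.
t = (β̂₁ − β₁⁰)/SE = (3.4324 − 2.0847) / 1.0299 = 1.309.
df = n − k − 1 = 28 − 2 − 1 = 25.
Two-sided p ≈ 0.2026, which is ≥ 0.05, so fail to reject H₀.
The data are consistent with a true slope of 2.0847 $1000s per unit of years of experience, holding the other predictors fixed.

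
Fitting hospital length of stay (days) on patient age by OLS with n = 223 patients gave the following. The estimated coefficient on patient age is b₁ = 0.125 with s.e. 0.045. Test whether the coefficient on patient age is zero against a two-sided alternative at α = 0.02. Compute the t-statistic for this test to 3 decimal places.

t = 2.778

H₀: β₁ = 0 vs H₁: β₁ ≠ 0.
t = (b₁ − β₁⁰)/SE = 0.125 / 0.045 = 2.778.
df = n − 2 = 223 − 2 = 221.
Two-sided p ≈ 0.0059, which is < 0.02, so reject H₀.
There is evidence that patient age is associated with hospital length of stay.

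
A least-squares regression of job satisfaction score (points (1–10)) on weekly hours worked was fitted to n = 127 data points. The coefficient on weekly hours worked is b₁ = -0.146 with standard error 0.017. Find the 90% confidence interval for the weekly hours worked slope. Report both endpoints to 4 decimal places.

df = n − 2 = 127 − 2 = 125.
t* = t_{0.05, 125} = 1.657135.
Margin = t* × SE = 1.657135 × 0.017 = 0.028171.
CI: -0.146 ± 0.028171 → (-0.1742, -0.1178).
With 90% confidence, each one-unit increase in weekly hours worked is associated with a change of between -0.1742 and -0.1178 points (1–10) in job satisfaction score.

(-0.1742, -0.1178)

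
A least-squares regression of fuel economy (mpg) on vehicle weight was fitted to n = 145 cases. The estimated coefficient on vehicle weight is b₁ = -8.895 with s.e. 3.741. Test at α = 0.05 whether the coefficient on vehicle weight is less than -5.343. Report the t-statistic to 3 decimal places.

H₀: β₁ = -5.343 vs H₁: β₁ < -5.343.
t = (b₁ − β₁⁰)/SE = (-8.895 − (-5.343)) / 3.741 = -0.949.
df = n − 2 = 145 − 2 = 143.
One-sided p ≈ 0.1720, which is ≥ 0.05, so fail to reject H₀.
The data do not give significant evidence that the true slope on vehicle weight is below -5.343 mpg per unit.

t = -0.949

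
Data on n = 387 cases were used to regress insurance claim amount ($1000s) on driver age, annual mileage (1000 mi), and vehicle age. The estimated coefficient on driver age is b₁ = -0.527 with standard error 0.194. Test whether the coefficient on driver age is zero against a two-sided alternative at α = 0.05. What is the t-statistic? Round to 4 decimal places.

t = -2.7165

H₀: β₁ = 0 vs H₁: β₁ ≠ 0.
t = (b₁ − β₁⁰)/SE = -0.527 / 0.194 = -2.7165.
df = n − k − 1 = 387 − 3 − 1 = 383.
Two-sided p ≈ 0.0069, which is < 0.05, so reject H₀.
There is evidence that driver age is associated with insurance claim amount, holding the other predictors fixed.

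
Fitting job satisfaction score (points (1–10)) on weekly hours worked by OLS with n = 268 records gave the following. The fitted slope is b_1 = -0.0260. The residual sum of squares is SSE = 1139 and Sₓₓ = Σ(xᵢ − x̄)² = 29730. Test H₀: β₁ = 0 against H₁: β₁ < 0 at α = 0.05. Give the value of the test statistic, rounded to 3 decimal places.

MSE = SSE/(n − 2) = 1139/266 = 4.28195.
SE(b_1) = √(MSE/Sₓₓ) = √(4.28195/29730) = 0.0120012.
t = -0.0260 / 0.0120012 = -2.166.
df = n − 2 = 266.
One-sided p ≈ 0.0156, which is < 0.05, so reject H₀.
There is evidence that the true slope on weekly hours worked is negative.

t = -2.166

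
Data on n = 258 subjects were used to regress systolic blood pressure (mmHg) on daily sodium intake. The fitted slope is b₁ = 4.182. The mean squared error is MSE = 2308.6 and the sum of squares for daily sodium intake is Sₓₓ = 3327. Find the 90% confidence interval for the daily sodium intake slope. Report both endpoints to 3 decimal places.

(2.807, 5.557)

SE(b₁) = √(MSE/Sₓₓ) = √(2308.6/3327) = 0.833006.
df = n − 2 = 256.
t* = t_{0.05, 256} = 1.650828.
Margin = t* × SE = 1.650828 × 0.833006 = 1.37515.
CI: 4.182 ± 1.37515 → (2.807, 5.557).
With 90% confidence, each one-unit increase in daily sodium intake is associated with a change of between 2.807 and 5.557 mmHg in systolic blood pressure.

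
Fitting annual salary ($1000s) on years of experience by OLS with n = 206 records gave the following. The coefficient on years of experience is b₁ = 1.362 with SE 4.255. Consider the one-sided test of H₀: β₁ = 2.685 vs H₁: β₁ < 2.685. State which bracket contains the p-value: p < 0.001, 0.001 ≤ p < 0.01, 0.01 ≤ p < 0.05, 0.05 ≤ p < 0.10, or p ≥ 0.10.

p ≥ 0.10

t = (1.362 − 2.685) / 4.255 = -0.311.
df = n − 2 = 206 − 2 = 204.
One-sided p = P(T_{204} < t) ≈ 0.3781.
So p ≥ 0.10.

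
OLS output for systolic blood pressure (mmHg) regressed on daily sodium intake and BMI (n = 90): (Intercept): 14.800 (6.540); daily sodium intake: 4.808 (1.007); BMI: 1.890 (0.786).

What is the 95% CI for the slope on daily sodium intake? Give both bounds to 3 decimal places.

Read off: b = 4.808, SE = 1.007 for daily sodium intake.
df = n − k − 1 = 90 − 2 − 1 = 87.
t* = t_{0.025, 87} = 1.987608.
Margin = t* × SE = 1.987608 × 1.007 = 2.00152.
CI: 4.808 ± 2.00152 → (2.806, 6.810).

(2.806, 6.810)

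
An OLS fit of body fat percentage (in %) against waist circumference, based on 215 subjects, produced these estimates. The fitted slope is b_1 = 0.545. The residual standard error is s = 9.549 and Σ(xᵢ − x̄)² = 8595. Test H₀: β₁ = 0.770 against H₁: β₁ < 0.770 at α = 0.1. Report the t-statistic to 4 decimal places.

SE(b_1) = s/√Sₓₓ = 9.549/√8595 = 0.102999.
t = (0.545 − 0.770) / 0.102999 = -2.1845.
df = n − 2 = 213.
One-sided p ≈ 0.0150, which is < 0.1, so reject H₀.
There is evidence that the true slope on waist circumference is below 0.770 % per unit.

t = -2.1845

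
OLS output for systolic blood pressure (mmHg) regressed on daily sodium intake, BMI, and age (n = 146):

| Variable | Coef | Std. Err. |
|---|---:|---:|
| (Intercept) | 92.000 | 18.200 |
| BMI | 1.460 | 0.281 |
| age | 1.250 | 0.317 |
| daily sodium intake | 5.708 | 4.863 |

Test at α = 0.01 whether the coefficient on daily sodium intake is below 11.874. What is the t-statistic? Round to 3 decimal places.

Read off: b = 5.708, SE = 4.863 for daily sodium intake.
H₀: β₁ = 11.874 vs H₁: β₁ < 11.874.
t = (5.708 − 11.874) / 4.863 = -1.268.
df = n − k − 1 = 146 − 3 − 1 = 142.
One-sided p ≈ 0.1034, which is ≥ 0.01, so fail to reject H₀.
The data do not give significant evidence that the true slope on daily sodium intake is below 11.874 mmHg per unit, holding the other predictors fixed.

t = -1.268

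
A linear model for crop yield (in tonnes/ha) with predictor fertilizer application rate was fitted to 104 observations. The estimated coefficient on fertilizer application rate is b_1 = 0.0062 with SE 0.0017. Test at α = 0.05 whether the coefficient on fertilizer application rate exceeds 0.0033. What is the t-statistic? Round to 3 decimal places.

t = 1.706

H₀: β₁ = 0.0033 vs H₁: β₁ > 0.0033.
t = (b_1 − β₁⁰)/SE = (0.0062 − 0.0033) / 0.0017 = 1.706.
df = n − 2 = 104 − 2 = 102.
One-sided p ≈ 0.0455, which is < 0.05, so reject H₀.
There is evidence that the true slope on fertilizer application rate exceeds 0.0033 tonnes/ha per unit.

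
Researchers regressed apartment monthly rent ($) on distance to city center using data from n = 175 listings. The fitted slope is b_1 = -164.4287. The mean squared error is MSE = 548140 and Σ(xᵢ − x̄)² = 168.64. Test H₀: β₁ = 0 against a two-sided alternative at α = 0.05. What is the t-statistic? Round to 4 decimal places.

t = -2.8841

SE(b_1) = √(MSE/Sₓₓ) = √(548140/168.64) = 57.0119.
t = -164.4287 / 57.0119 = -2.8841.
df = n − 2 = 173.
Two-sided p ≈ 0.0044, which is < 0.05, so reject H₀.
There is evidence that distance to city center is associated with apartment monthly rent.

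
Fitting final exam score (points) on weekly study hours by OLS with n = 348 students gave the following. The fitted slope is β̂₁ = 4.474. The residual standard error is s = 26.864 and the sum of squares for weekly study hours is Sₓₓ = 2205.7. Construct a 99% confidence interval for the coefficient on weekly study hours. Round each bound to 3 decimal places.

(2.992, 5.956)

SE(β̂₁) = s/√Sₓₓ = 26.864/√2205.7 = 0.572002.
df = n − 2 = 346.
t* = t_{0.005, 346} = 2.590113.
Margin = t* × SE = 2.590113 × 0.572002 = 1.48155.
CI: 4.474 ± 1.48155 → (2.992, 5.956).
With 99% confidence, each one-unit increase in weekly study hours is associated with a change of between 2.992 and 5.956 points in final exam score.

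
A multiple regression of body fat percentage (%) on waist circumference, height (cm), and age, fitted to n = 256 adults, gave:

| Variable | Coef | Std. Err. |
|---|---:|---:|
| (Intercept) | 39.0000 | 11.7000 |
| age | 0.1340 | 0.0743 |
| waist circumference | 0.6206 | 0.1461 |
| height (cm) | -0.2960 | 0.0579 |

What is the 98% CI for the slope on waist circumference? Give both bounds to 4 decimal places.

Read off: b = 0.6206, SE = 0.1461 for waist circumference.
df = n − k − 1 = 256 − 3 − 1 = 252.
t* = t_{0.01, 252} = 2.341236.
Margin = t* × SE = 2.341236 × 0.1461 = 0.342055.
CI: 0.6206 ± 0.342055 → (0.2785, 0.9627).

(0.2785, 0.9627)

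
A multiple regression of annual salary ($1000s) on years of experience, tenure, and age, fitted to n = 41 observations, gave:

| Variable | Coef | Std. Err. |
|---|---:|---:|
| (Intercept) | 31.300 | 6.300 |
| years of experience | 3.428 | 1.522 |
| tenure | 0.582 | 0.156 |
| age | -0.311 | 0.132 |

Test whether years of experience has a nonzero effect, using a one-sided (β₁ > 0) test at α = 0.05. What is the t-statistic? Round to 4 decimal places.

t = 2.2523

Read off: b = 3.428, SE = 1.522 for years of experience.
H₀: β₁ = 0 vs H₁: β₁ > 0.
t = 3.428 / 1.522 = 2.2523.
df = n − k − 1 = 41 − 3 − 1 = 37.
One-sided p ≈ 0.0152, which is < 0.05, so reject H₀.
There is evidence that the true slope on years of experience is positive, holding the other predictors fixed.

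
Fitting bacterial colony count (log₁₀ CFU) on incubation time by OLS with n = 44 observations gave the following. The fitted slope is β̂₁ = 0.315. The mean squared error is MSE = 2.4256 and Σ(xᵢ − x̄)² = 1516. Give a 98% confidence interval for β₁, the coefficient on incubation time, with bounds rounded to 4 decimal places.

(0.2183, 0.4117)

SE(β̂₁) = √(MSE/Sₓₓ) = √(2.4256/1516) = 0.04.
df = n − 2 = 42.
t* = t_{0.01, 42} = 2.41847.
Margin = t* × SE = 2.41847 × 0.04 = 0.096739.
CI: 0.315 ± 0.096739 → (0.2183, 0.4117).
With 98% confidence, each one-unit increase in incubation time is associated with a change of between 0.2183 and 0.4117 log₁₀ CFU in bacterial colony count.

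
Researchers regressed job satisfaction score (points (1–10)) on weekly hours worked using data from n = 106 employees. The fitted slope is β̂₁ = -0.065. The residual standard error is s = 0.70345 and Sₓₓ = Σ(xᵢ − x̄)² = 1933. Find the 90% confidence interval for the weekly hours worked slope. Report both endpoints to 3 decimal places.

(-0.092, -0.038)

SE(β̂₁) = s/√Sₓₓ = 0.70345/√1933 = 0.0159999.
df = n − 2 = 104.
t* = t_{0.05, 104} = 1.659637.
Margin = t* × SE = 1.659637 × 0.0159999 = 0.02655.
CI: -0.065 ± 0.02655 → (-0.092, -0.038).
With 90% confidence, each one-unit increase in weekly hours worked is associated with a change of between -0.092 and -0.038 points (1–10) in job satisfaction score.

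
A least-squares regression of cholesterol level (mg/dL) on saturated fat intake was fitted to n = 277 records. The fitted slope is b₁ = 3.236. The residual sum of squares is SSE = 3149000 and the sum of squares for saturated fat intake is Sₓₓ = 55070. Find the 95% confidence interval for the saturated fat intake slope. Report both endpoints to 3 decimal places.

MSE = SSE/(n − 2) = 3149000/275 = 11450.9.
SE(b₁) = √(MSE/Sₓₓ) = √(11450.9/55070) = 0.455997.
df = n − 2 = 275.
t* = t_{0.025, 275} = 1.968628.
Margin = t* × SE = 1.968628 × 0.455997 = 0.89769.
CI: 3.236 ± 0.89769 → (2.338, 4.134).
With 95% confidence, each one-unit increase in saturated fat intake is associated with a change of between 2.338 and 4.134 mg/dL in cholesterol level.

(2.338, 4.134)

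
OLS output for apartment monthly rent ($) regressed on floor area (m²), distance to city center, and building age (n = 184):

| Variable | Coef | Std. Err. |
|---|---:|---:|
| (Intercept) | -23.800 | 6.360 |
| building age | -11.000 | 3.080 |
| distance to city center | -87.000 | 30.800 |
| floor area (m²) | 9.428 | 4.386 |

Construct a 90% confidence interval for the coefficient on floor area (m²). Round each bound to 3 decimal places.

(2.176, 16.680)

Read off: b = 9.428, SE = 4.386 for floor area (m²).
df = n − k − 1 = 184 − 3 − 1 = 180.
t* = t_{0.05, 180} = 1.653363.
Margin = t* × SE = 1.653363 × 4.386 = 7.25165.
CI: 9.428 ± 7.25165 → (2.176, 16.680).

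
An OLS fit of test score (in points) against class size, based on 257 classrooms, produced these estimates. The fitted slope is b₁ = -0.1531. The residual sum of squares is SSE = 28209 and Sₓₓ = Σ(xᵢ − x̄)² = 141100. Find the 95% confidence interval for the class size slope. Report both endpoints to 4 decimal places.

MSE = SSE/(n − 2) = 28209/255 = 110.624.
SE(b₁) = √(MSE/Sₓₓ) = √(110.624/141100) = 0.0280001.
df = n − 2 = 255.
t* = t_{0.025, 255} = 1.969311.
Margin = t* × SE = 1.969311 × 0.0280001 = 0.055141.
CI: -0.1531 ± 0.055141 → (-0.2082, -0.0980).
With 95% confidence, each one-unit increase in class size is associated with a change of between -0.2082 and -0.0980 points in test score.

(-0.2082, -0.0980)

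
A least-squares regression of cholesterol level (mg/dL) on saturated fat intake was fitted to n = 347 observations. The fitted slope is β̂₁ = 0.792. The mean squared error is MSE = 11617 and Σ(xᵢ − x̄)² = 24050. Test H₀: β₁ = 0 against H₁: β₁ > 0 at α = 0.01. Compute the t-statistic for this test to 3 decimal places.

SE(β̂₁) = √(MSE/Sₓₓ) = √(11617/24050) = 0.695007.
t = 0.792 / 0.695007 = 1.140.
df = n − 2 = 345.
One-sided p ≈ 0.1276, which is ≥ 0.01, so fail to reject H₀.
The data do not give significant evidence that the true slope on saturated fat intake is positive.

t = 1.140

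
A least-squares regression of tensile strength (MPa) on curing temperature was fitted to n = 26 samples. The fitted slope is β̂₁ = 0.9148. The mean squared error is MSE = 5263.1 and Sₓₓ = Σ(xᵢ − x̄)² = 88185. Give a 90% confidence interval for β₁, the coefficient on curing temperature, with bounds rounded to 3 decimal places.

(0.497, 1.333)

SE(β̂₁) = √(MSE/Sₓₓ) = √(5263.1/88185) = 0.2443.
df = n − 2 = 24.
t* = t_{0.05, 24} = 1.710882.
Margin = t* × SE = 1.710882 × 0.2443 = 0.41797.
CI: 0.9148 ± 0.41797 → (0.497, 1.333).
With 90% confidence, each one-unit increase in curing temperature is associated with a change of between 0.497 and 1.333 MPa in tensile strength.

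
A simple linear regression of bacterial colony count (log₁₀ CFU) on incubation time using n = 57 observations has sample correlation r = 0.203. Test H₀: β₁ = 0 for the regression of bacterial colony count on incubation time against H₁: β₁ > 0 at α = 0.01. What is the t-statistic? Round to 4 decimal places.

t = r·√(n − 2)/√(1 − r²) = 0.203·√55/√0.958791 = 1.5375.
df = n − 2 = 55.
One-sided p ≈ 0.0650, which is ≥ 0.01, so fail to reject H₀.
The data do not give significant evidence of a linear association between incubation time and bacterial colony count.

t = 1.5375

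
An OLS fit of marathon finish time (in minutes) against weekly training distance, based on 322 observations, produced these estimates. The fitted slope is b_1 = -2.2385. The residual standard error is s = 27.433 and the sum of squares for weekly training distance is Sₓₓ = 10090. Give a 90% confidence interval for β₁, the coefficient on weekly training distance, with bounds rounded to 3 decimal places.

(-2.689, -1.788)

SE(b_1) = s/√Sₓₓ = 27.433/√10090 = 0.273104.
df = n − 2 = 320.
t* = t_{0.05, 320} = 1.649629.
Margin = t* × SE = 1.649629 × 0.273104 = 0.45052.
CI: -2.2385 ± 0.45052 → (-2.689, -1.788).
With 90% confidence, each one-unit increase in weekly training distance is associated with a change of between -2.689 and -1.788 minutes in marathon finish time.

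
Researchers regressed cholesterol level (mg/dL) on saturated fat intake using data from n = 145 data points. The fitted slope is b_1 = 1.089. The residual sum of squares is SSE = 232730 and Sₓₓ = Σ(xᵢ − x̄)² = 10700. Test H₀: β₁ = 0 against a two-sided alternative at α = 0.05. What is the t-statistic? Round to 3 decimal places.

MSE = SSE/(n − 2) = 232730/143 = 1627.48.
SE(b_1) = √(MSE/Sₓₓ) = √(1627.48/10700) = 0.390001.
t = 1.089 / 0.390001 = 2.792.
df = n − 2 = 143.
Two-sided p ≈ 0.0059, which is < 0.05, so reject H₀.
There is evidence that saturated fat intake is associated with cholesterol level.

t = 2.792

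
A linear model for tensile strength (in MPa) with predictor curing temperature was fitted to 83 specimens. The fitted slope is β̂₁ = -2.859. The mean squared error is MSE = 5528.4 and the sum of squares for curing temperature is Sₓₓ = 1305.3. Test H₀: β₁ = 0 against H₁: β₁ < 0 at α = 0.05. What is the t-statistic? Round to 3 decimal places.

t = -1.389

SE(β̂₁) = √(MSE/Sₓₓ) = √(5528.4/1305.3) = 2.058.
t = -2.859 / 2.058 = -1.389.
df = n − 2 = 81.
One-sided p ≈ 0.0843, which is ≥ 0.05, so fail to reject H₀.
The data do not give significant evidence that the true slope on curing temperature is negative.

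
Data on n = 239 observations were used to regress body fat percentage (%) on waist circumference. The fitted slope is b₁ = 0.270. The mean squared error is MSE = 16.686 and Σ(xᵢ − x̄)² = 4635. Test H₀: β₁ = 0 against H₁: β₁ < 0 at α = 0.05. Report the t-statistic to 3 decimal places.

t = 4.500

SE(b₁) = √(MSE/Sₓₓ) = √(16.686/4635) = 0.06.
t = 0.270 / 0.06 = 4.500.
df = n − 2 = 237.
One-sided p ≈ 1.0000, which is ≥ 0.05, so fail to reject H₀.
The data do not give significant evidence that the true slope on waist circumference is negative.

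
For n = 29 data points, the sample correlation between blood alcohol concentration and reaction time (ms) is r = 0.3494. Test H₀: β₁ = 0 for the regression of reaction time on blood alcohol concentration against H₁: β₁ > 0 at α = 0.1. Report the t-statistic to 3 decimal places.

t = r·√(n − 2)/√(1 − r²) = 0.3494·√27/√0.87792 = 1.938.
df = n − 2 = 27.
One-sided p ≈ 0.0316, which is < 0.1, so reject H₀.
There is evidence of a linear association between blood alcohol concentration and reaction time.

t = 1.938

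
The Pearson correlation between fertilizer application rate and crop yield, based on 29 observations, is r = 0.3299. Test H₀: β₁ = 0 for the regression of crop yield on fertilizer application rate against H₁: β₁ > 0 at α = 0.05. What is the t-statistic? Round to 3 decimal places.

t = 1.816

t = r·√(n − 2)/√(1 − r²) = 0.3299·√27/√0.891166 = 1.816.
df = n − 2 = 27.
One-sided p ≈ 0.0403, which is < 0.05, so reject H₀.
There is evidence of a linear association between fertilizer application rate and crop yield.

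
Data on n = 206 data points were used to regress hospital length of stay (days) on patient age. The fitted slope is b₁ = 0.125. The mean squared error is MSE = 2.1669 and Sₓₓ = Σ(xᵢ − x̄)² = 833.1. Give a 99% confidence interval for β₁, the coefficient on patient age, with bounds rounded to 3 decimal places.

(-0.008, 0.258)

SE(b₁) = √(MSE/Sₓₓ) = √(2.1669/833.1) = 0.0510001.
df = n − 2 = 204.
t* = t_{0.005, 204} = 2.600144.
Margin = t* × SE = 2.600144 × 0.0510001 = 0.13261.
CI: 0.125 ± 0.13261 → (-0.008, 0.258).
With 99% confidence, each one-unit increase in patient age is associated with a change of between -0.008 and 0.258 days in hospital length of stay.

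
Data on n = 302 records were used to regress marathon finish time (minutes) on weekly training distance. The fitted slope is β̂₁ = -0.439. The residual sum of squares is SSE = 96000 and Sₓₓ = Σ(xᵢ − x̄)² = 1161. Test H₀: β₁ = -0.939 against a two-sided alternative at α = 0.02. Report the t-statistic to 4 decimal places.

t = 0.9524

MSE = SSE/(n − 2) = 96000/300 = 320.
SE(β̂₁) = √(MSE/Sₓₓ) = √(320/1161) = 0.524999.
t = (-0.439 − (-0.939)) / 0.524999 = 0.9524.
df = n − 2 = 300.
Two-sided p ≈ 0.3417, which is ≥ 0.02, so fail to reject H₀.
The data are consistent with a true slope of -0.939 minutes per unit of weekly training distance.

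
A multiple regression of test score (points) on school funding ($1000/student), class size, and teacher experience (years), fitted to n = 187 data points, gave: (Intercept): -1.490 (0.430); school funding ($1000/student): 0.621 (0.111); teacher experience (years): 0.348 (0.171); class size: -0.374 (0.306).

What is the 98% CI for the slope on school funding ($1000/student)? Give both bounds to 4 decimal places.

(0.3605, 0.8815)

Read off: b = 0.621, SE = 0.111 for school funding ($1000/student).
df = n − k − 1 = 187 − 3 − 1 = 183.
t* = t_{0.01, 183} = 2.346897.
Margin = t* × SE = 2.346897 × 0.111 = 0.260506.
CI: 0.621 ± 0.260506 → (0.3605, 0.8815).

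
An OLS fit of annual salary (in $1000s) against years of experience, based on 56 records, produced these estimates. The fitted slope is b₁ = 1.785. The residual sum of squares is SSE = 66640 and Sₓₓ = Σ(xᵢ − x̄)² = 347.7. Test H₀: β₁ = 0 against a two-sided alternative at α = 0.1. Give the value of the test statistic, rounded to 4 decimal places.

t = 0.9475

MSE = SSE/(n − 2) = 66640/54 = 1234.07.
SE(b₁) = √(MSE/Sₓₓ) = √(1234.07/347.7) = 1.88395.
t = 1.785 / 1.88395 = 0.9475.
df = n − 2 = 54.
Two-sided p ≈ 0.3476, which is ≥ 0.1, so fail to reject H₀.
The data do not give significant evidence of an association between years of experience and annual salary.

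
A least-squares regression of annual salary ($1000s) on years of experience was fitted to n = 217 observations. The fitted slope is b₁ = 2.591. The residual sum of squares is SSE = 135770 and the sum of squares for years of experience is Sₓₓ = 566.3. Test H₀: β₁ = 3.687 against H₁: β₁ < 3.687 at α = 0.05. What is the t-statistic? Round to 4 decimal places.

MSE = SSE/(n − 2) = 135770/215 = 631.488.
SE(b₁) = √(MSE/Sₓₓ) = √(631.488/566.3) = 1.05599.
t = (2.591 − 3.687) / 1.05599 = -1.0379.
df = n − 2 = 215.
One-sided p ≈ 0.1502, which is ≥ 0.05, so fail to reject H₀.
The data do not give significant evidence that the true slope on years of experience is below 3.687 $1000s per unit.

t = -1.0379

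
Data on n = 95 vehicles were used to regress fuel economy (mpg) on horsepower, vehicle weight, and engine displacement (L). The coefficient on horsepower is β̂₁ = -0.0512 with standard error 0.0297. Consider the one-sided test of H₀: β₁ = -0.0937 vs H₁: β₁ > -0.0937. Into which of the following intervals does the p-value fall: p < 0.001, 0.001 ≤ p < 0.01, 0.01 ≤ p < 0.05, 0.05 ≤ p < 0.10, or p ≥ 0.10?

0.05 ≤ p < 0.10

t = (-0.0512 − (-0.0937)) / 0.0297 = 1.431.
df = n − k − 1 = 95 − 3 − 1 = 91.
One-sided p = P(T_{91} > t) ≈ 0.0779.
So 0.05 ≤ p < 0.10.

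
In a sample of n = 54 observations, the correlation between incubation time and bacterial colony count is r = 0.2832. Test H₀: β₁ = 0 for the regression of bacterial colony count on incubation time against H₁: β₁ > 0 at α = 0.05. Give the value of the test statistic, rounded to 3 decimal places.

t = r·√(n − 2)/√(1 − r²) = 0.2832·√52/√0.919798 = 2.129.
df = n − 2 = 52.
One-sided p ≈ 0.0190, which is < 0.05, so reject H₀.
There is evidence of a linear association between incubation time and bacterial colony count.

t = 2.129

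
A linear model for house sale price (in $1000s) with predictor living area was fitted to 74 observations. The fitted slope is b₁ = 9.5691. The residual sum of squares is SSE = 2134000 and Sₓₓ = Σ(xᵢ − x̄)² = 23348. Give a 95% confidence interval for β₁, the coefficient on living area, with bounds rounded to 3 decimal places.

MSE = SSE/(n − 2) = 2134000/72 = 29638.9.
SE(b₁) = √(MSE/Sₓₓ) = √(29638.9/23348) = 1.12669.
df = n − 2 = 72.
t* = t_{0.025, 72} = 1.993464.
Margin = t* × SE = 1.993464 × 1.12669 = 2.24602.
CI: 9.5691 ± 2.24602 → (7.323, 11.815).
With 95% confidence, each one-unit increase in living area is associated with a change of between 7.323 and 11.815 $1000s in house sale price.

(7.323, 11.815)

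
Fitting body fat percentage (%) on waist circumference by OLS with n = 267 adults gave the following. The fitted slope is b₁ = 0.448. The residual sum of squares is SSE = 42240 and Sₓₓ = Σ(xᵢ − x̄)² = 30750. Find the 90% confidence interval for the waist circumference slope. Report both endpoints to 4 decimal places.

MSE = SSE/(n − 2) = 42240/265 = 159.396.
SE(b₁) = √(MSE/Sₓₓ) = √(159.396/30750) = 0.0719973.
df = n − 2 = 265.
t* = t_{0.05, 265} = 1.650624.
Margin = t* × SE = 1.650624 × 0.0719973 = 0.118841.
CI: 0.448 ± 0.118841 → (0.3292, 0.5668).
With 90% confidence, each one-unit increase in waist circumference is associated with a change of between 0.3292 and 0.5668 % in body fat percentage.

(0.3292, 0.5668)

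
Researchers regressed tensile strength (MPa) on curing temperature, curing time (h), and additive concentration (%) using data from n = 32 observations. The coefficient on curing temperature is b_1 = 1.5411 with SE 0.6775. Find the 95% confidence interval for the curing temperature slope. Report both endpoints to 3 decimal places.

(0.153, 2.929)

df = n − k − 1 = 32 − 3 − 1 = 28.
t* = t_{0.025, 28} = 2.048407.
Margin = t* × SE = 2.048407 × 0.6775 = 1.38780.
CI: 1.5411 ± 1.38780 → (0.153, 2.929).
With 95% confidence, each one-unit increase in curing temperature is associated with a change of between 0.153 and 2.929 MPa in tensile strength, holding the other predictors fixed.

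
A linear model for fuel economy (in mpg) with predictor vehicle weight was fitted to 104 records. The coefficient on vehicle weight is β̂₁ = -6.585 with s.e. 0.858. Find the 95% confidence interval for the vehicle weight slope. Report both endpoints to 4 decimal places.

(-8.2868, -4.8832)

df = n − 2 = 104 − 2 = 102.
t* = t_{0.025, 102} = 1.983495.
Margin = t* × SE = 1.983495 × 0.858 = 1.701839.
CI: -6.585 ± 1.701839 → (-8.2868, -4.8832).
With 95% confidence, each one-unit increase in vehicle weight is associated with a change of between -8.2868 and -4.8832 mpg in fuel economy.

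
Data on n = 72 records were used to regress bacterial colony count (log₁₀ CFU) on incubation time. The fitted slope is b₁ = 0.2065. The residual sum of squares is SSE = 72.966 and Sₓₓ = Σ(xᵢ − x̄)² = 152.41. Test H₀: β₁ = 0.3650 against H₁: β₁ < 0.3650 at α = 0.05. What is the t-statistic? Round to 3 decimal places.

t = -1.917

MSE = SSE/(n − 2) = 72.966/70 = 1.04237.
SE(b₁) = √(MSE/Sₓₓ) = √(1.04237/152.41) = 0.0826998.
t = (0.2065 − 0.3650) / 0.0826998 = -1.917.
df = n − 2 = 70.
One-sided p ≈ 0.0297, which is < 0.05, so reject H₀.
There is evidence that the true slope on incubation time is below 0.3650 log₁₀ CFU per unit.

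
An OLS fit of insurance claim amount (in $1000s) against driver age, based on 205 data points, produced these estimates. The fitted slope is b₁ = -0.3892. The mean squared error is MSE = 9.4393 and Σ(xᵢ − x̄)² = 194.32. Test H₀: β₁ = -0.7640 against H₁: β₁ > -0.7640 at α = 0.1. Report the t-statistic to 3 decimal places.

t = 1.701

SE(b₁) = √(MSE/Sₓₓ) = √(9.4393/194.32) = 0.2204.
t = (-0.3892 − (-0.7640)) / 0.2204 = 1.701.
df = n − 2 = 203.
One-sided p ≈ 0.0453, which is < 0.1, so reject H₀.
There is evidence that the true slope on driver age exceeds -0.7640 $1000s per unit.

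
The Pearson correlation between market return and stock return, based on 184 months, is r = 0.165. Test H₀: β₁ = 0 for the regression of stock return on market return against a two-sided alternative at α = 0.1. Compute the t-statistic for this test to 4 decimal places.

t = r·√(n − 2)/√(1 − r²) = 0.165·√182/√0.972775 = 2.2569.
df = n − 2 = 182.
Two-sided p ≈ 0.0252, which is < 0.1, so reject H₀.
There is evidence of a linear association between market return and stock return.

t = 2.2569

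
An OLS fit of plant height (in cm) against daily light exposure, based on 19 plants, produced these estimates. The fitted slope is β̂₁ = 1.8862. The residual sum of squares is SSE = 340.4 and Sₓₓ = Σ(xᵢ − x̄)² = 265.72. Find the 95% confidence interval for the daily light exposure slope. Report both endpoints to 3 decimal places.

MSE = SSE/(n − 2) = 340.4/17 = 20.0235.
SE(β̂₁) = √(MSE/Sₓₓ) = √(20.0235/265.72) = 0.27451.
df = n − 2 = 17.
t* = t_{0.025, 17} = 2.109816.
Margin = t* × SE = 2.109816 × 0.27451 = 0.57917.
CI: 1.8862 ± 0.57917 → (1.307, 2.465).
With 95% confidence, each one-unit increase in daily light exposure is associated with a change of between 1.307 and 2.465 cm in plant height.

(1.307, 2.465)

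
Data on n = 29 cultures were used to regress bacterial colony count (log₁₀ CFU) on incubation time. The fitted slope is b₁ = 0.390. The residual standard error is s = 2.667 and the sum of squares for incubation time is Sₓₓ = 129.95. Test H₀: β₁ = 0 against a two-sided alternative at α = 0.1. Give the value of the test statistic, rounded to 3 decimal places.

t = 1.667

SE(b₁) = s/√Sₓₓ = 2.667/√129.95 = 0.233956.
t = 0.390 / 0.233956 = 1.667.
df = n − 2 = 27.
Two-sided p ≈ 0.1071, which is ≥ 0.1, so fail to reject H₀.
The data do not give significant evidence of an association between incubation time and bacterial colony count.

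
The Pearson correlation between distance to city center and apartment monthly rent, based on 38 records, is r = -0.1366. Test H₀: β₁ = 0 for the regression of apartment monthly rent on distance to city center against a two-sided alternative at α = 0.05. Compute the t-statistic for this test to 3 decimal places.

t = -0.827

t = r·√(n − 2)/√(1 − r²) = -0.1366·√36/√0.98134 = -0.827.
df = n − 2 = 36.
Two-sided p ≈ 0.4135, which is ≥ 0.05, so fail to reject H₀.
The data do not give significant evidence of a linear association between distance to city center and apartment monthly rent.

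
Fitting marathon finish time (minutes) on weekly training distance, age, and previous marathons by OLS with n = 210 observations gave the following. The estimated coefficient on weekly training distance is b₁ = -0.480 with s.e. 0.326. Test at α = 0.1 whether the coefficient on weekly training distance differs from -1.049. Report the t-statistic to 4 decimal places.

H₀: β₁ = -1.049 vs H₁: β₁ ≠ -1.049.
t = (b₁ − β₁⁰)/SE = (-0.480 − (-1.049)) / 0.326 = 1.7454.
df = n − k − 1 = 210 − 3 − 1 = 206.
Two-sided p ≈ 0.0824, which is < 0.1, so reject H₀.
There is evidence that the true slope on weekly training distance differs from -1.049 minutes per unit, holding the other predictors fixed.

t = 1.7454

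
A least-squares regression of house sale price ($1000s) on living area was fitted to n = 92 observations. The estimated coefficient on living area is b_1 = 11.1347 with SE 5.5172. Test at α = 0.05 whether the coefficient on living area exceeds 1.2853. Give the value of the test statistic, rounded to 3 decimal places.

t = 1.785

H₀: β₁ = 1.2853 vs H₁: β₁ > 1.2853.
t = (b_1 − β₁⁰)/SE = (11.1347 − 1.2853) / 5.5172 = 1.785.
df = n − 2 = 92 − 2 = 90.
One-sided p ≈ 0.0388, which is < 0.05, so reject H₀.
There is evidence that the true slope on living area exceeds 1.2853 $1000s per unit.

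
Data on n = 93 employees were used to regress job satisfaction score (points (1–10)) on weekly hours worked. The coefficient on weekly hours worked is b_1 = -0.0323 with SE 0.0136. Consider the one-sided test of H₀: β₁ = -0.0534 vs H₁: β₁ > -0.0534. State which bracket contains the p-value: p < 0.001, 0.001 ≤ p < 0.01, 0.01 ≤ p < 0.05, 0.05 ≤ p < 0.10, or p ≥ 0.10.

t = (-0.0323 − (-0.0534)) / 0.0136 = 1.551.
df = n − 2 = 93 − 2 = 91.
One-sided p = P(T_{91} > t) ≈ 0.0621.
So 0.05 ≤ p < 0.10.

0.05 ≤ p < 0.10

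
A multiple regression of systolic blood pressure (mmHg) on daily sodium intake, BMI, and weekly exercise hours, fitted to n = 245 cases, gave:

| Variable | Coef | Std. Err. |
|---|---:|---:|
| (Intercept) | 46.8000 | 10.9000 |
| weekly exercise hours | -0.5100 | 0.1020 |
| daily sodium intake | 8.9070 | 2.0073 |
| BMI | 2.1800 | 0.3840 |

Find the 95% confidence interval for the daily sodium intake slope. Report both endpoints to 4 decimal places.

Read off: b = 8.9070, SE = 2.0073 for daily sodium intake.
df = n − k − 1 = 245 − 3 − 1 = 241.
t* = t_{0.025, 241} = 1.969856.
Margin = t* × SE = 1.969856 × 2.0073 = 3.954092.
CI: 8.9070 ± 3.954092 → (4.9529, 12.8611).

(4.9529, 12.8611)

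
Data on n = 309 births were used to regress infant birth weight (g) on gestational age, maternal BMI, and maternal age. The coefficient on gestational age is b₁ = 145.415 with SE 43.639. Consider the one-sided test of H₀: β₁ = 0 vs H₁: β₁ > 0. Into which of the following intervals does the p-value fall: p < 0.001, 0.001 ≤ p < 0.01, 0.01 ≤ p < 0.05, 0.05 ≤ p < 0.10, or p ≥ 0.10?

p < 0.001

t = 145.415 / 43.639 = 3.332.
df = n − k − 1 = 309 − 3 − 1 = 305.
One-sided p = P(T_{305} > t) ≈ 0.0005.
So p < 0.001.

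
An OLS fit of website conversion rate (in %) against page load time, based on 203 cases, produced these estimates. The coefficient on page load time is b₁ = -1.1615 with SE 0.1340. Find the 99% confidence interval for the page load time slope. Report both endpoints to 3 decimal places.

df = n − 2 = 203 − 2 = 201.
t* = t_{0.005, 201} = 2.60051.
Margin = t* × SE = 2.60051 × 0.1340 = 0.34847.
CI: -1.1615 ± 0.34847 → (-1.510, -0.813).
With 99% confidence, each one-unit increase in page load time is associated with a change of between -1.510 and -0.813 % in website conversion rate.

(-1.510, -0.813)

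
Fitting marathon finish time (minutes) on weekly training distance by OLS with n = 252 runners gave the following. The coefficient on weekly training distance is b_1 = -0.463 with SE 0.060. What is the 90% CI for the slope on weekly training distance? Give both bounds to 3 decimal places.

(-0.562, -0.364)

df = n − 2 = 252 − 2 = 250.
t* = t_{0.05, 250} = 1.650971.
Margin = t* × SE = 1.650971 × 0.060 = 0.09906.
CI: -0.463 ± 0.09906 → (-0.562, -0.364).
With 90% confidence, each one-unit increase in weekly training distance is associated with a change of between -0.562 and -0.364 minutes in marathon finish time.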